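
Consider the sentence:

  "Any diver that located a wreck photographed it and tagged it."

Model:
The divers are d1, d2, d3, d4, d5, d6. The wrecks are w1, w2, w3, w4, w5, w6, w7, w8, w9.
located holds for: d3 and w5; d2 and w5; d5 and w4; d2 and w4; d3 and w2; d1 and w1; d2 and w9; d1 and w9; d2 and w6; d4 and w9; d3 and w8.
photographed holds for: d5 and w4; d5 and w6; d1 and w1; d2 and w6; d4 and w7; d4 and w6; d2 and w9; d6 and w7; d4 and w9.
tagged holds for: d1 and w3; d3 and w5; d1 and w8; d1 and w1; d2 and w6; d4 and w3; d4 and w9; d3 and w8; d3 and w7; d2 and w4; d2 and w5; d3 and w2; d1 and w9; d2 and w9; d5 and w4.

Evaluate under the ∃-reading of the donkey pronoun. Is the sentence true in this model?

"it" takes "a wreck" as antecedent — a donkey pronoun bound across the clause boundary.
Weak reading: every diver d with some located-wreck has at least one located-wreck w such that photographed(d,w) ∧ tagged(d,w).
Per diver: d1:✓  d2:✓  d3:✗  d4:✓  d5:✓
d3 has no witness among its located-wrecks.

False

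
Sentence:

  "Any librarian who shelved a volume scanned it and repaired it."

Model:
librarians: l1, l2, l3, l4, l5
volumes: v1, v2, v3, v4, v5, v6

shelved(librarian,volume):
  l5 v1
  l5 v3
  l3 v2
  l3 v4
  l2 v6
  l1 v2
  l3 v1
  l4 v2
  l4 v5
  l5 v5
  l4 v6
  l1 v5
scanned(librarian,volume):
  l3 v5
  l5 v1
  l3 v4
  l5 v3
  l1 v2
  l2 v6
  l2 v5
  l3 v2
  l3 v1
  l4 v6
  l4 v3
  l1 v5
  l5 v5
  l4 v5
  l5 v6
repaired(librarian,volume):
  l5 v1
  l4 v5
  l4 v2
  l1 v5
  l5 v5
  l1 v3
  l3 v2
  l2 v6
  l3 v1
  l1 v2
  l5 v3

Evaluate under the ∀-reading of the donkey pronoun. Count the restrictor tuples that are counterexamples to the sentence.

"it" takes "a volume" as antecedent — a donkey pronoun bound across the clause boundary.
Strong reading: for every (l,v) with shelved(l,v), scanned(l,v) ∧ repaired(l,v).
Restrictor pairs: (l1,v2) ✓  (l1,v5) ✓  (l2,v6) ✓  (l3,v1) ✓  (l3,v2) ✓  (l3,v4) ✗  (l4,v2) ✗  (l4,v5) ✓  (l4,v6) ✗  (l5,v1) ✓  (l5,v3) ✓  (l5,v5) ✓
Counterexamples (restrictor pairs failing the scope): 3.

3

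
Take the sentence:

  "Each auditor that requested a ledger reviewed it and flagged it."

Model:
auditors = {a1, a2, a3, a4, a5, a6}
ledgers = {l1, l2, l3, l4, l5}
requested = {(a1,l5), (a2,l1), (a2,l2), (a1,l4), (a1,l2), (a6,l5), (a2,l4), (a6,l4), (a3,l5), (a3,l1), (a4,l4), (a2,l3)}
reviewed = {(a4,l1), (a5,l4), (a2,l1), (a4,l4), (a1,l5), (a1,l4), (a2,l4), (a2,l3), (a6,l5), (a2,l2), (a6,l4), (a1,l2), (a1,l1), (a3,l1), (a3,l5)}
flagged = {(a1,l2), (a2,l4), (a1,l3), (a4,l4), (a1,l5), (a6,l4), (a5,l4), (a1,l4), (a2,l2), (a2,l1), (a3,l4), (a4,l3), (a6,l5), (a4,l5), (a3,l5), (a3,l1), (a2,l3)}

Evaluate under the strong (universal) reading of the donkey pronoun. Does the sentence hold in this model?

"it" takes "a ledger" as antecedent — a donkey pronoun bound across the clause boundary.
Strong reading: for every (a,l) with requested(a,l), reviewed(a,l) ∧ flagged(a,l).
Restrictor pairs: (a1,l2) ✓  (a1,l4) ✓  (a1,l5) ✓  (a2,l1) ✓  (a2,l2) ✓  (a2,l3) ✓  (a2,l4) ✓  (a3,l1) ✓  (a3,l5) ✓  (a4,l4) ✓  (a6,l4) ✓  (a6,l5) ✓
Every restrictor pair satisfies the scope.

True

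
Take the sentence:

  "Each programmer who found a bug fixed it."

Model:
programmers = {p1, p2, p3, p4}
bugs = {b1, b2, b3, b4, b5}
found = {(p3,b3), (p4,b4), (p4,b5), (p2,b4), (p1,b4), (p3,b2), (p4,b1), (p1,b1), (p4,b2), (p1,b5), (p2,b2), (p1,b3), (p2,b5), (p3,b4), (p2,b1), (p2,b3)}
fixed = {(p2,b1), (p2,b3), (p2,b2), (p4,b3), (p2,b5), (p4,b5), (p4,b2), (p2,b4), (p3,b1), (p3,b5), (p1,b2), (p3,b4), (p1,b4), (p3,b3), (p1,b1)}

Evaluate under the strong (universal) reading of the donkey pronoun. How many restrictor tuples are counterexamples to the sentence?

5

"it" takes "a bug" as antecedent — a donkey pronoun bound across the clause boundary.
Strong reading: for every (p,b) with found(p,b), fixed(p,b).
Restrictor pairs: (p1,b1) ✓  (p1,b3) ✗  (p1,b4) ✓  (p1,b5) ✗  (p2,b1) ✓  (p2,b2) ✓  (p2,b3) ✓  (p2,b4) ✓  (p2,b5) ✓  (p3,b2) ✗  (p3,b3) ✓  (p3,b4) ✓  (p4,b1) ✗  (p4,b2) ✓  (p4,b4) ✗  (p4,b5) ✓
Counterexamples (restrictor pairs failing the scope): 5.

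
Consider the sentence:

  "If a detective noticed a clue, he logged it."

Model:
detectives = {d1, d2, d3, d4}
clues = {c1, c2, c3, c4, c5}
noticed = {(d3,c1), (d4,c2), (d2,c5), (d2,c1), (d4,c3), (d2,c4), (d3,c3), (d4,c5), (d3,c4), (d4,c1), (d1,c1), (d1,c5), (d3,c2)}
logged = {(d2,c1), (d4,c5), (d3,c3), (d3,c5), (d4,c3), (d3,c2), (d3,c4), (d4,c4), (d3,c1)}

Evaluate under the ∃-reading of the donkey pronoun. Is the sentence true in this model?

"it" takes "a clue" as antecedent — a donkey pronoun bound across the clause boundary.
Weak reading: every detective d with some noticed-clue has at least one noticed-clue c such that logged(d,c).
Per detective: d1:✗  d2:✓  d3:✓  d4:✓
d1 has no witness among its noticed-clues.

False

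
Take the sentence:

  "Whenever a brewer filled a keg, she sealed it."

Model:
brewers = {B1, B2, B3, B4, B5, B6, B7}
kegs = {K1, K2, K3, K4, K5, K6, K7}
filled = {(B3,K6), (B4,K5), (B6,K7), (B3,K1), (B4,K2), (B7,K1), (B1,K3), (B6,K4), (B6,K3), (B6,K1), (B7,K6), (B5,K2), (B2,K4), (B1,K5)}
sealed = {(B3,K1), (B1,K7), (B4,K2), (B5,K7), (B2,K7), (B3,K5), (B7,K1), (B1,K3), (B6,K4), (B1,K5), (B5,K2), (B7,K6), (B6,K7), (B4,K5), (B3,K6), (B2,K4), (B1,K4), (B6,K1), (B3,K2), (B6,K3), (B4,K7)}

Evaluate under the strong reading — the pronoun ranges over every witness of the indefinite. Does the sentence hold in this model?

"it" takes "a keg" as antecedent — a donkey pronoun bound across the clause boundary.
Strong reading: for every (b,k) with filled(b,k), sealed(b,k).
Restrictor pairs: (B1,K3) ✓  (B1,K5) ✓  (B2,K4) ✓  (B3,K1) ✓  (B3,K6) ✓  (B4,K2) ✓  (B4,K5) ✓  (B5,K2) ✓  (B6,K1) ✓  (B6,K3) ✓  (B6,K4) ✓  (B6,K7) ✓  (B7,K1) ✓  (B7,K6) ✓
Every restrictor pair satisfies the scope.

True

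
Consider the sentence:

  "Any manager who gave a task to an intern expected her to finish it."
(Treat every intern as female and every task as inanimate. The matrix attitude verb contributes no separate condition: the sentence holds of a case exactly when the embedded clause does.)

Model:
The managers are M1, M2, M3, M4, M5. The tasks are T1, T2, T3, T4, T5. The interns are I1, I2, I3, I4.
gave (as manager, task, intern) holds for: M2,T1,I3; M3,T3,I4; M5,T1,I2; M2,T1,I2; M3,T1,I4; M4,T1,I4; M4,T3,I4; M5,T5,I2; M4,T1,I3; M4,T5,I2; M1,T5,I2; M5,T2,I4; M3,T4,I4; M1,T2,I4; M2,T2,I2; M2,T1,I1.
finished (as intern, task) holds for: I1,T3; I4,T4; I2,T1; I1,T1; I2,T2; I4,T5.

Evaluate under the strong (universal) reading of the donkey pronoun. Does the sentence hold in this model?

False

"her" takes "an intern" as antecedent and "it" takes "a task"; both are donkey pronouns co-varying with the restrictor.
Strong reading: for every (m,t,i) with gave(m,t,i), finished(i,t).
Restrictor triples: (M1,T2,I4)→finished(I4,T2) ✗  (M1,T5,I2)→finished(I2,T5) ✗  (M2,T1,I1)→finished(I1,T1) ✓  (M2,T1,I2)→finished(I2,T1) ✓  (M2,T1,I3)→finished(I3,T1) ✗  (M2,T2,I2)→finished(I2,T2) ✓  (M3,T1,I4)→finished(I4,T1) ✗  (M3,T3,I4)→finished(I4,T3) ✗  (M3,T4,I4)→finished(I4,T4) ✓  (M4,T1,I3)→finished(I3,T1) ✗  (M4,T1,I4)→finished(I4,T1) ✗  (M4,T3,I4)→finished(I4,T3) ✗  (M4,T5,I2)→finished(I2,T5) ✗  (M5,T1,I2)→finished(I2,T1) ✓  (M5,T2,I4)→finished(I4,T2) ✗  (M5,T5,I2)→finished(I2,T5) ✗
Counterexample: (M1,T2,I4) — finished(I4,T2) does not hold.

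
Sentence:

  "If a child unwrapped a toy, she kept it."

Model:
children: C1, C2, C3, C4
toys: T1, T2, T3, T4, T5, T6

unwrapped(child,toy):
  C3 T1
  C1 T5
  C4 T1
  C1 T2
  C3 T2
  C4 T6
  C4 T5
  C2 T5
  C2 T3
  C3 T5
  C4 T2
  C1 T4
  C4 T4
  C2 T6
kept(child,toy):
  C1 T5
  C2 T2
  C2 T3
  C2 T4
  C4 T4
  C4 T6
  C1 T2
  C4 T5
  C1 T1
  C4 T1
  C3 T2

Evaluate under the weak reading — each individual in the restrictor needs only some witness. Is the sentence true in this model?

True

"it" takes "a toy" as antecedent — a donkey pronoun bound across the clause boundary.
Weak reading: every child c with some unwrapped-toy has at least one unwrapped-toy t such that kept(c,t).
Per child: C1:✓  C2:✓  C3:✓  C4:✓
Every child in the restrictor has a witness.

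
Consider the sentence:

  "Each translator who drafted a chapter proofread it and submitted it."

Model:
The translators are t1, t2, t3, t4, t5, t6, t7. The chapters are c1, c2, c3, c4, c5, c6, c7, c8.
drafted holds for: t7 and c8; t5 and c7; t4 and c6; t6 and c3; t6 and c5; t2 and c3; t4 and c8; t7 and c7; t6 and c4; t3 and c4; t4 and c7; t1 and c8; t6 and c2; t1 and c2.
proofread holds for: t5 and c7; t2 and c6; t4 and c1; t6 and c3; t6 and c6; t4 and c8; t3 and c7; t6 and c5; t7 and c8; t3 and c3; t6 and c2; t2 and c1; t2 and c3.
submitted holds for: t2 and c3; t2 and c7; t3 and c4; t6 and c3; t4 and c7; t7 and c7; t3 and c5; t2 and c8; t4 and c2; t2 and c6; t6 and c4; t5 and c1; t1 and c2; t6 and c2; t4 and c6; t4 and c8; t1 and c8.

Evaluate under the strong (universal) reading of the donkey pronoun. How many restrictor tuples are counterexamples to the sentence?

"it" takes "a chapter" as antecedent — a donkey pronoun bound across the clause boundary.
Strong reading: for every (t,c) with drafted(t,c), proofread(t,c) ∧ submitted(t,c).
Restrictor pairs: (t1,c2) ✗  (t1,c8) ✗  (t2,c3) ✓  (t3,c4) ✗  (t4,c6) ✗  (t4,c7) ✗  (t4,c8) ✓  (t5,c7) ✗  (t6,c2) ✓  (t6,c3) ✓  (t6,c4) ✗  (t6,c5) ✗  (t7,c7) ✗  (t7,c8) ✗
Counterexamples (restrictor pairs failing the scope): 10.

10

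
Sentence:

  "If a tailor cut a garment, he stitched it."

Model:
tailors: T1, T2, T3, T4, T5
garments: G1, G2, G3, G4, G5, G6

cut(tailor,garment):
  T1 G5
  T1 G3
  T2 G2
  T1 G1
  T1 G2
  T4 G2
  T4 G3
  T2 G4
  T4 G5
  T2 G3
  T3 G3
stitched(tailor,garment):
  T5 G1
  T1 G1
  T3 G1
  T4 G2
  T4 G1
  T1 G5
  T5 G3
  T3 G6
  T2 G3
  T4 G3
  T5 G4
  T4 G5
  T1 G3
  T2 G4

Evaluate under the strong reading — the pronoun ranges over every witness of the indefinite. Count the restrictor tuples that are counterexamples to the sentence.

"it" takes "a garment" as antecedent — a donkey pronoun bound across the clause boundary.
Strong reading: for every (t,g) with cut(t,g), stitched(t,g).
Restrictor pairs: (T1,G1) ✓  (T1,G2) ✗  (T1,G3) ✓  (T1,G5) ✓  (T2,G2) ✗  (T2,G3) ✓  (T2,G4) ✓  (T3,G3) ✗  (T4,G2) ✓  (T4,G3) ✓  (T4,G5) ✓
Counterexamples (restrictor pairs failing the scope): 3.

3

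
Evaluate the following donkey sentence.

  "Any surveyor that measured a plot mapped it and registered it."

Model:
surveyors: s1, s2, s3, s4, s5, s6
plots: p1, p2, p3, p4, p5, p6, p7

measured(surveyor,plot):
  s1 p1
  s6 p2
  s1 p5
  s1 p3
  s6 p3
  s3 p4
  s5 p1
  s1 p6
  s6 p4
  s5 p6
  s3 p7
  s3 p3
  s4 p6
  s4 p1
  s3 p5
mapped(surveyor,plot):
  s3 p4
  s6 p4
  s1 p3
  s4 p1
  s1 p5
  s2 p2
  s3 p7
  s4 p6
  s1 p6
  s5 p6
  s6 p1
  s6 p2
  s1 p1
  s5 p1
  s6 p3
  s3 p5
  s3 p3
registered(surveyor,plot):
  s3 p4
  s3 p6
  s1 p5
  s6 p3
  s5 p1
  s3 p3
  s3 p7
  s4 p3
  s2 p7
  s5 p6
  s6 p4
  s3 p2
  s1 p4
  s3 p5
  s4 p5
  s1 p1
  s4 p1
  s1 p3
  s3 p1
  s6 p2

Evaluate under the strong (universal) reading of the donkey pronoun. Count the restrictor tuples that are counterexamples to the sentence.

2

"it" takes "a plot" as antecedent — a donkey pronoun bound across the clause boundary.
Strong reading: for every (s,p) with measured(s,p), mapped(s,p) ∧ registered(s,p).
Restrictor pairs: (s1,p1) ✓  (s1,p3) ✓  (s1,p5) ✓  (s1,p6) ✗  (s3,p3) ✓  (s3,p4) ✓  (s3,p5) ✓  (s3,p7) ✓  (s4,p1) ✓  (s4,p6) ✗  (s5,p1) ✓  (s5,p6) ✓  (s6,p2) ✓  (s6,p3) ✓  (s6,p4) ✓
Counterexamples (restrictor pairs failing the scope): 2.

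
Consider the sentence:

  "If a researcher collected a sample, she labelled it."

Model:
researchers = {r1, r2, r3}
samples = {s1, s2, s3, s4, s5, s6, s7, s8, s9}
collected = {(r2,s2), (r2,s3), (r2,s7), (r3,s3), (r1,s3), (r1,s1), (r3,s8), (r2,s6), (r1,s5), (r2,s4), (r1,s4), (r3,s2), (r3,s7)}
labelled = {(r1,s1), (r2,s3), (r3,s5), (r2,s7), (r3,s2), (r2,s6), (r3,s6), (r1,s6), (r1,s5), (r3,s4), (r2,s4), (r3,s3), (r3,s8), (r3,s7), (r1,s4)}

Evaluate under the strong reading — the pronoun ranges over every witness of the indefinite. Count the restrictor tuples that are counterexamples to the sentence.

"it" takes "a sample" as antecedent — a donkey pronoun bound across the clause boundary.
Strong reading: for every (r,s) with collected(r,s), labelled(r,s).
Restrictor pairs: (r1,s1) ✓  (r1,s3) ✗  (r1,s4) ✓  (r1,s5) ✓  (r2,s2) ✗  (r2,s3) ✓  (r2,s4) ✓  (r2,s6) ✓  (r2,s7) ✓  (r3,s2) ✓  (r3,s3) ✓  (r3,s7) ✓  (r3,s8) ✓
Counterexamples (restrictor pairs failing the scope): 2.

2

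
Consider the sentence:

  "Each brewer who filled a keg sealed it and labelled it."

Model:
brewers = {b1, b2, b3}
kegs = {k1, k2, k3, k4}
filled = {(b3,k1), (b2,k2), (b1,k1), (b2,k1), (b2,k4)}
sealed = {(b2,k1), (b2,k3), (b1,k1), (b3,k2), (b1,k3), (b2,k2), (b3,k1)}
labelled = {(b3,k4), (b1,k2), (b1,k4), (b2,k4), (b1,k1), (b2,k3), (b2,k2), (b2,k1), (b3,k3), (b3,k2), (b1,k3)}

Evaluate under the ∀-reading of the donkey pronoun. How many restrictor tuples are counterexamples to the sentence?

"it" takes "a keg" as antecedent — a donkey pronoun bound across the clause boundary.
Strong reading: for every (b,k) with filled(b,k), sealed(b,k) ∧ labelled(b,k).
Restrictor pairs: (b1,k1) ✓  (b2,k1) ✓  (b2,k2) ✓  (b2,k4) ✗  (b3,k1) ✗
Counterexamples (restrictor pairs failing the scope): 2.

2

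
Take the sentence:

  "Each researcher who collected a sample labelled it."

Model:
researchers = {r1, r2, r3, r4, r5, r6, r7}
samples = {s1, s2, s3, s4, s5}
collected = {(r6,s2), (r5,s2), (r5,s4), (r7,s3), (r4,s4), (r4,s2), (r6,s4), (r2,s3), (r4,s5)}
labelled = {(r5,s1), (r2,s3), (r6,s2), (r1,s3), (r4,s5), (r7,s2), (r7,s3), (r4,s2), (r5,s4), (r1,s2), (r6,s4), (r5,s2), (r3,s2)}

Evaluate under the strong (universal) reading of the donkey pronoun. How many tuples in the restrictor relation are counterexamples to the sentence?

"it" takes "a sample" as antecedent — a donkey pronoun bound across the clause boundary.
Strong reading: for every (r,s) with collected(r,s), labelled(r,s).
Restrictor pairs: (r2,s3) ✓  (r4,s2) ✓  (r4,s4) ✗  (r4,s5) ✓  (r5,s2) ✓  (r5,s4) ✓  (r6,s2) ✓  (r6,s4) ✓  (r7,s3) ✓
Counterexamples (restrictor pairs failing the scope): 1.

1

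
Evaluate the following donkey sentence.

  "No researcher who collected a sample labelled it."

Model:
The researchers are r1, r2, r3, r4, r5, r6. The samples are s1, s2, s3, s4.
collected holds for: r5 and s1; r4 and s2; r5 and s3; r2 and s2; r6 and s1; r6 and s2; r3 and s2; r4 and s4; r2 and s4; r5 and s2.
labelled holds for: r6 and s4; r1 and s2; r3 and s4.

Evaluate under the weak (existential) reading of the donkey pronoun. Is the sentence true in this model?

True

"it" takes "a sample" as antecedent — a donkey pronoun bound across the clause boundary.
Truth condition: for no (r,s) with collected(r,s) does labelled(r,s) hold.
Restrictor pairs — does the scope hold? (r2,s2):fails  (r2,s4):fails  (r3,s2):fails  (r4,s2):fails  (r4,s4):fails  (r5,s1):fails  (r5,s2):fails  (r5,s3):fails  (r6,s1):fails  (r6,s2):fails
Scope holds for no restrictor pair, so the sentence is true.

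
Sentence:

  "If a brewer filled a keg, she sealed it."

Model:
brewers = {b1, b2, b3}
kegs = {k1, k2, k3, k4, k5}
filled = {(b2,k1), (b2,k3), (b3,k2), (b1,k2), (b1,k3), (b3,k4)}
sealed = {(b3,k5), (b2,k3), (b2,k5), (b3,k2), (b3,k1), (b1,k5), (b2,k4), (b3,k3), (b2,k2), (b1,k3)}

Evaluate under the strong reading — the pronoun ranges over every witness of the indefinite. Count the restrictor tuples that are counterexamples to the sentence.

"it" takes "a keg" as antecedent — a donkey pronoun bound across the clause boundary.
Strong reading: for every (b,k) with filled(b,k), sealed(b,k).
Restrictor pairs: (b1,k2) ✗  (b1,k3) ✓  (b2,k1) ✗  (b2,k3) ✓  (b3,k2) ✓  (b3,k4) ✗
Counterexamples (restrictor pairs failing the scope): 3.

3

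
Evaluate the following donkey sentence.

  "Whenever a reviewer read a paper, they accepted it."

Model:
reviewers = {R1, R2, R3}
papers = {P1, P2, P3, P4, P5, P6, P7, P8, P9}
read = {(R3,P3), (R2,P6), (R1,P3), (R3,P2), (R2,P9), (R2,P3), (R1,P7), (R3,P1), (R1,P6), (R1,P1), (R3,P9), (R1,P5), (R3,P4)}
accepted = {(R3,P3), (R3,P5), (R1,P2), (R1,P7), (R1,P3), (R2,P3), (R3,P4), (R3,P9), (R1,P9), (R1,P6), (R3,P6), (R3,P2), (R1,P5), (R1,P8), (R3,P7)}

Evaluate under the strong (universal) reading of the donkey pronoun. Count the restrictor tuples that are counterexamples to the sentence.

4

"it" takes "a paper" as antecedent — a donkey pronoun bound across the clause boundary.
Strong reading: for every (r,p) with read(r,p), accepted(r,p).
Restrictor pairs: (R1,P1) ✗  (R1,P3) ✓  (R1,P5) ✓  (R1,P6) ✓  (R1,P7) ✓  (R2,P3) ✓  (R2,P6) ✗  (R2,P9) ✗  (R3,P1) ✗  (R3,P2) ✓  (R3,P3) ✓  (R3,P4) ✓  (R3,P9) ✓
Counterexamples (restrictor pairs failing the scope): 4.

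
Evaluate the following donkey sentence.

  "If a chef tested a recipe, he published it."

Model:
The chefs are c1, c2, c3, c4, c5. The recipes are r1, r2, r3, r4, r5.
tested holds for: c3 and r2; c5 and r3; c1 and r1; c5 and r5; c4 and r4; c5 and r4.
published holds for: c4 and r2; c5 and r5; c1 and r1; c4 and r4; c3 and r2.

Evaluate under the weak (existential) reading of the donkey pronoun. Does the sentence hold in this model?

"it" takes "a recipe" as antecedent — a donkey pronoun bound across the clause boundary.
Weak reading: every chef c with some tested-recipe has at least one tested-recipe r such that published(c,r).
Per chef: c1:✓  c3:✓  c4:✓  c5:✓
Every chef in the restrictor has a witness.

True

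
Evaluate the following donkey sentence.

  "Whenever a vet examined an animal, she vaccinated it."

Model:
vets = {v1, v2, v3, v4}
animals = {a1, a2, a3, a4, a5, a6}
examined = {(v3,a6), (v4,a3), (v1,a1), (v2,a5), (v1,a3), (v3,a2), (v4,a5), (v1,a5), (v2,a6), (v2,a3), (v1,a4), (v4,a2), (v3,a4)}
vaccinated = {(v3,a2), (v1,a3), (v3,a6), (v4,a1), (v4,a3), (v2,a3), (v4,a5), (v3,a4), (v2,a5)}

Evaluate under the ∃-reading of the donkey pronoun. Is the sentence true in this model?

True

"it" takes "an animal" as antecedent — a donkey pronoun bound across the clause boundary.
Weak reading: every vet v with some examined-animal has at least one examined-animal a such that vaccinated(v,a).
Per vet: v1:✓  v2:✓  v3:✓  v4:✓
Every vet in the restrictor has a witness.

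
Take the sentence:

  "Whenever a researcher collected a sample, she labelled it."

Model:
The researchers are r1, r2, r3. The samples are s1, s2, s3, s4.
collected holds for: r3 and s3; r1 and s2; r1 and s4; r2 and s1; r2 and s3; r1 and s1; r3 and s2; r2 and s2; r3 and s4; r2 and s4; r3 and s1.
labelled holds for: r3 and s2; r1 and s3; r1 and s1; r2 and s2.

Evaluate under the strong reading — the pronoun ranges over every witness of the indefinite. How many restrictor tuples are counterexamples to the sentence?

"it" takes "a sample" as antecedent — a donkey pronoun bound across the clause boundary.
Strong reading: for every (r,s) with collected(r,s), labelled(r,s).
Restrictor pairs: (r1,s1) ✓  (r1,s2) ✗  (r1,s4) ✗  (r2,s1) ✗  (r2,s2) ✓  (r2,s3) ✗  (r2,s4) ✗  (r3,s1) ✗  (r3,s2) ✓  (r3,s3) ✗  (r3,s4) ✗
Counterexamples (restrictor pairs failing the scope): 8.

8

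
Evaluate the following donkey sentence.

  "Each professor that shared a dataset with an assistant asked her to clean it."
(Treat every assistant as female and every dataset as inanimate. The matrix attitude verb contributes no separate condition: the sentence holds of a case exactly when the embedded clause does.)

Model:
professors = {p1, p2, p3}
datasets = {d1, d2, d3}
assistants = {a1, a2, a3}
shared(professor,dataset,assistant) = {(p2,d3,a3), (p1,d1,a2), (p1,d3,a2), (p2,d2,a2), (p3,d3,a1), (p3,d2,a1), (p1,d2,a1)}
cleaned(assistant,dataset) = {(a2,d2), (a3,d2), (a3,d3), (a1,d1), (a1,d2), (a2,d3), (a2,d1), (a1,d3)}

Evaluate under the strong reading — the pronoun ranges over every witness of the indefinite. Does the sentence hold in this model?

True

"her" takes "an assistant" as antecedent and "it" takes "a dataset"; both are donkey pronouns co-varying with the restrictor.
Strong reading: for every (p,d,a) with shared(p,d,a), cleaned(a,d).
Restrictor triples: (p1,d1,a2)→cleaned(a2,d1) ✓  (p1,d2,a1)→cleaned(a1,d2) ✓  (p1,d3,a2)→cleaned(a2,d3) ✓  (p2,d2,a2)→cleaned(a2,d2) ✓  (p2,d3,a3)→cleaned(a3,d3) ✓  (p3,d2,a1)→cleaned(a1,d2) ✓  (p3,d3,a1)→cleaned(a1,d3) ✓
Every restrictor triple satisfies the scope.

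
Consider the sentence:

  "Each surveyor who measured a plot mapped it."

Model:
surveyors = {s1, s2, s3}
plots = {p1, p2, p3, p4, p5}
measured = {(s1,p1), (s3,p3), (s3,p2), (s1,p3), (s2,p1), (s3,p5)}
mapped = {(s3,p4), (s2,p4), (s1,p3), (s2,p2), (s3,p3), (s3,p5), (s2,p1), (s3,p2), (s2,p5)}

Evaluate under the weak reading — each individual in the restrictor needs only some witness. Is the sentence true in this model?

True

"it" takes "a plot" as antecedent — a donkey pronoun bound across the clause boundary.
Weak reading: every surveyor s with some measured-plot has at least one measured-plot p such that mapped(s,p).
Per surveyor: s1:✓  s2:✓  s3:✓
Every surveyor in the restrictor has a witness.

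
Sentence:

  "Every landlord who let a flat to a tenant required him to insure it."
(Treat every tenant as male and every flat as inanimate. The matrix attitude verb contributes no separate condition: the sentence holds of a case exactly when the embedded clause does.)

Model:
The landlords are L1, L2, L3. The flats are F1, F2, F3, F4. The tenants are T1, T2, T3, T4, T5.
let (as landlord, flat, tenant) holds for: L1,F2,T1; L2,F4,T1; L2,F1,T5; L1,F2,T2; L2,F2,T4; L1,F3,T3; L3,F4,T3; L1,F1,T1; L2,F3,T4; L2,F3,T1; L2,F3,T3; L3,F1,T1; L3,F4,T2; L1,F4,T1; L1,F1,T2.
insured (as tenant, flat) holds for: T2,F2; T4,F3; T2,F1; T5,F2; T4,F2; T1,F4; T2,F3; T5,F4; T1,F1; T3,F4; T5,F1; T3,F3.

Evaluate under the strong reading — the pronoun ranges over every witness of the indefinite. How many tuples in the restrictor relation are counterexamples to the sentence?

"him" takes "a tenant" as antecedent and "it" takes "a flat"; both are donkey pronouns co-varying with the restrictor.
Strong reading: for every (l,f,t) with let(l,f,t), insured(t,f).
Restrictor triples: (L1,F1,T1)→insured(T1,F1) ✓  (L1,F1,T2)→insured(T2,F1) ✓  (L1,F2,T1)→insured(T1,F2) ✗  (L1,F2,T2)→insured(T2,F2) ✓  (L1,F3,T3)→insured(T3,F3) ✓  (L1,F4,T1)→insured(T1,F4) ✓  (L2,F1,T5)→insured(T5,F1) ✓  (L2,F2,T4)→insured(T4,F2) ✓  (L2,F3,T1)→insured(T1,F3) ✗  (L2,F3,T3)→insured(T3,F3) ✓  (L2,F3,T4)→insured(T4,F3) ✓  (L2,F4,T1)→insured(T1,F4) ✓  (L3,F1,T1)→insured(T1,F1) ✓  (L3,F4,T2)→insured(T2,F4) ✗  (L3,F4,T3)→insured(T3,F4) ✓
Counterexamples (restrictor triples failing the scope): 3.

3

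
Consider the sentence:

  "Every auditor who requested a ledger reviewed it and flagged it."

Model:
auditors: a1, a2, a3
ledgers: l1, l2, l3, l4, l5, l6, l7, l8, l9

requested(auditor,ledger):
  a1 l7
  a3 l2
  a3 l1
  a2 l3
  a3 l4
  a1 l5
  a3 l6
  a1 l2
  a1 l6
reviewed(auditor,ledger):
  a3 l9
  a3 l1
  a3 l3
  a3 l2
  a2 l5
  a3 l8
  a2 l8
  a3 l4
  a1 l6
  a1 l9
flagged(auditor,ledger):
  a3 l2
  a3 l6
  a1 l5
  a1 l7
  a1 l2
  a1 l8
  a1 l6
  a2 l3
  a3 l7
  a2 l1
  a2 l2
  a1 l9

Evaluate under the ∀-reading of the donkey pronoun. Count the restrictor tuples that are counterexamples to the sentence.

7

"it" takes "a ledger" as antecedent — a donkey pronoun bound across the clause boundary.
Strong reading: for every (a,l) with requested(a,l), reviewed(a,l) ∧ flagged(a,l).
Restrictor pairs: (a1,l2) ✗  (a1,l5) ✗  (a1,l6) ✓  (a1,l7) ✗  (a2,l3) ✗  (a3,l1) ✗  (a3,l2) ✓  (a3,l4) ✗  (a3,l6) ✗
Counterexamples (restrictor pairs failing the scope): 7.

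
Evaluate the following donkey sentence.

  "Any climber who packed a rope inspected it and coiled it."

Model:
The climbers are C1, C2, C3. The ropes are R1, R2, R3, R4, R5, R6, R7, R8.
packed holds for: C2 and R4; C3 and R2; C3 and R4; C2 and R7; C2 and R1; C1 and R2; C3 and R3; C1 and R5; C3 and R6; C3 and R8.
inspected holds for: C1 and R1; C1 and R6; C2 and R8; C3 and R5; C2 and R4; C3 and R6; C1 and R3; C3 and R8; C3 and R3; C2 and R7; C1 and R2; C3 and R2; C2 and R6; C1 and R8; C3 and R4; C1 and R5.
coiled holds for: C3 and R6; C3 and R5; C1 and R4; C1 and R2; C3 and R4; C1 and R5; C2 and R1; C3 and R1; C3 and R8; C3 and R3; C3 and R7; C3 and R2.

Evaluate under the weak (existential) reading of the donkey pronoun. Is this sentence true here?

False

"it" takes "a rope" as antecedent — a donkey pronoun bound across the clause boundary.
Weak reading: every climber c with some packed-rope has at least one packed-rope r such that inspected(c,r) ∧ coiled(c,r).
Per climber: C1:✓  C2:✗  C3:✓
C2 has no witness among its packed-ropes.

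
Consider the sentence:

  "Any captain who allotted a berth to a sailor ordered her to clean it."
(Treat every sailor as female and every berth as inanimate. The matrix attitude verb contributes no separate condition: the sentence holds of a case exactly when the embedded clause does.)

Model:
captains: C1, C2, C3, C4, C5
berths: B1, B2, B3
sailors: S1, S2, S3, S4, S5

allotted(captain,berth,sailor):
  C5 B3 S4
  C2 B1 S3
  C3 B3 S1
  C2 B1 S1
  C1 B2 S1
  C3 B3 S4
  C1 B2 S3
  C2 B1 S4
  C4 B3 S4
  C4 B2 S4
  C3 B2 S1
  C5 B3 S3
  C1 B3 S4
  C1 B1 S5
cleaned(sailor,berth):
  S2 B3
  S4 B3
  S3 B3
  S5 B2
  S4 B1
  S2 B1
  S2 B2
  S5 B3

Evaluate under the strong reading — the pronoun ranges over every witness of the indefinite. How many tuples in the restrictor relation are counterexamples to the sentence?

8

"her" takes "a sailor" as antecedent and "it" takes "a berth"; both are donkey pronouns co-varying with the restrictor.
Strong reading: for every (c,b,s) with allotted(c,b,s), cleaned(s,b).
Restrictor triples: (C1,B1,S5)→cleaned(S5,B1) ✗  (C1,B2,S1)→cleaned(S1,B2) ✗  (C1,B2,S3)→cleaned(S3,B2) ✗  (C1,B3,S4)→cleaned(S4,B3) ✓  (C2,B1,S1)→cleaned(S1,B1) ✗  (C2,B1,S3)→cleaned(S3,B1) ✗  (C2,B1,S4)→cleaned(S4,B1) ✓  (C3,B2,S1)→cleaned(S1,B2) ✗  (C3,B3,S1)→cleaned(S1,B3) ✗  (C3,B3,S4)→cleaned(S4,B3) ✓  (C4,B2,S4)→cleaned(S4,B2) ✗  (C4,B3,S4)→cleaned(S4,B3) ✓  (C5,B3,S3)→cleaned(S3,B3) ✓  (C5,B3,S4)→cleaned(S4,B3) ✓
Counterexamples (restrictor triples failing the scope): 8.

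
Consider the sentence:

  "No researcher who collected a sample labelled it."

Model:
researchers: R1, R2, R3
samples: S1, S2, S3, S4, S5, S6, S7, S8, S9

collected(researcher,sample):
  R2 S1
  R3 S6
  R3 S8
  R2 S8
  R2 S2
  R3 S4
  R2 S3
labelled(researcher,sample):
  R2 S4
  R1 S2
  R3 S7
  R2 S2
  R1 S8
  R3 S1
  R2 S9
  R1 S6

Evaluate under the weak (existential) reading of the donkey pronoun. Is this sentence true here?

"it" takes "a sample" as antecedent — a donkey pronoun bound across the clause boundary.
Truth condition: for no (r,s) with collected(r,s) does labelled(r,s) hold.
Restrictor pairs — does the scope hold? (R2,S1):fails  (R2,S2):holds  (R2,S3):fails  (R2,S8):fails  (R3,S4):fails  (R3,S6):fails  (R3,S8):fails
Scope holds for 1 pair(s), so the sentence is false.

False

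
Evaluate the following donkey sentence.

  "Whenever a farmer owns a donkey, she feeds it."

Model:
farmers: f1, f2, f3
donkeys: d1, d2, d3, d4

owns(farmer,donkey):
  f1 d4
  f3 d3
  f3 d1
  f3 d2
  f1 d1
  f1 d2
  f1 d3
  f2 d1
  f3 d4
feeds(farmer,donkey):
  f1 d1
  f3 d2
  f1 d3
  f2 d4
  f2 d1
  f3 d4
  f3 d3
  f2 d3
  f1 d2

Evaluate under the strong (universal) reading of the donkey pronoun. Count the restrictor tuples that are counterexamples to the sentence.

2

"it" takes "a donkey" as antecedent — a donkey pronoun bound across the clause boundary.
Strong reading: for every (f,d) with owns(f,d), feeds(f,d).
Restrictor pairs: (f1,d1) ✓  (f1,d2) ✓  (f1,d3) ✓  (f1,d4) ✗  (f2,d1) ✓  (f3,d1) ✗  (f3,d2) ✓  (f3,d3) ✓  (f3,d4) ✓
Counterexamples (restrictor pairs failing the scope): 2.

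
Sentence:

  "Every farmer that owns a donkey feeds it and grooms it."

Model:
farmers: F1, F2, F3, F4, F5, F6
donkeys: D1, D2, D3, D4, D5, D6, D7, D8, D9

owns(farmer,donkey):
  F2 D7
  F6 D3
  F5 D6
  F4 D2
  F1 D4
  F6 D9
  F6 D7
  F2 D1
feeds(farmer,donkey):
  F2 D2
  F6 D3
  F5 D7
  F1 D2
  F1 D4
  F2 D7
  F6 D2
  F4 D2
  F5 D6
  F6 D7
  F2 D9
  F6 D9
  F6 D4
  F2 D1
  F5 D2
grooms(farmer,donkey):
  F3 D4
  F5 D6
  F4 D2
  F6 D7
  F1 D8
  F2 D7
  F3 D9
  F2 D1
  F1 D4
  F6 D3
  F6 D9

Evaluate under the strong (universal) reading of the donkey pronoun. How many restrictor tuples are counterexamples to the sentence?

0

"it" takes "a donkey" as antecedent — a donkey pronoun bound across the clause boundary.
Strong reading: for every (f,d) with owns(f,d), feeds(f,d) ∧ grooms(f,d).
Restrictor pairs: (F1,D4) ✓  (F2,D1) ✓  (F2,D7) ✓  (F4,D2) ✓  (F5,D6) ✓  (F6,D3) ✓  (F6,D7) ✓  (F6,D9) ✓
Counterexamples (restrictor pairs failing the scope): 0.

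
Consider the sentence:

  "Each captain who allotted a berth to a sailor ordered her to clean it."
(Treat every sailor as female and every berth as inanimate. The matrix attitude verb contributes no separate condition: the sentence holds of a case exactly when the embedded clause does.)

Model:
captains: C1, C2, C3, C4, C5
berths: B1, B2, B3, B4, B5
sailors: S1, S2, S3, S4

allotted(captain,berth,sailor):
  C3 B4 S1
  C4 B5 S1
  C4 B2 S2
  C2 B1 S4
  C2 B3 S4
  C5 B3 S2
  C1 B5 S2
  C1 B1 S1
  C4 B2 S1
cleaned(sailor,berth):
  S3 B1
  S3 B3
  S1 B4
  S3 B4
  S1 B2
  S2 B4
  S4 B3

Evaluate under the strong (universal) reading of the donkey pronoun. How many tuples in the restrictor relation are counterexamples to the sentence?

6

"her" takes "a sailor" as antecedent and "it" takes "a berth"; both are donkey pronouns co-varying with the restrictor.
Strong reading: for every (c,b,s) with allotted(c,b,s), cleaned(s,b).
Restrictor triples: (C1,B1,S1)→cleaned(S1,B1) ✗  (C1,B5,S2)→cleaned(S2,B5) ✗  (C2,B1,S4)→cleaned(S4,B1) ✗  (C2,B3,S4)→cleaned(S4,B3) ✓  (C3,B4,S1)→cleaned(S1,B4) ✓  (C4,B2,S1)→cleaned(S1,B2) ✓  (C4,B2,S2)→cleaned(S2,B2) ✗  (C4,B5,S1)→cleaned(S1,B5) ✗  (C5,B3,S2)→cleaned(S2,B3) ✗
Counterexamples (restrictor triples failing the scope): 6.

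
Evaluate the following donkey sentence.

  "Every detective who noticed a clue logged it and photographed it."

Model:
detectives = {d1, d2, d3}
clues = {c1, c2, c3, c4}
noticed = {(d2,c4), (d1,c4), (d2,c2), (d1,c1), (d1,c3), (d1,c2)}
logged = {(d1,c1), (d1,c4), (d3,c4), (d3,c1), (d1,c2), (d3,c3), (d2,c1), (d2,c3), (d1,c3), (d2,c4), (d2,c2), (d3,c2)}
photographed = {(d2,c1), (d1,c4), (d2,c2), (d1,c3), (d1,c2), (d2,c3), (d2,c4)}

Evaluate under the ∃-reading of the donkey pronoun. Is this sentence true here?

True

"it" takes "a clue" as antecedent — a donkey pronoun bound across the clause boundary.
Weak reading: every detective d with some noticed-clue has at least one noticed-clue c such that logged(d,c) ∧ photographed(d,c).
Per detective: d1:✓  d2:✓
Every detective in the restrictor has a witness.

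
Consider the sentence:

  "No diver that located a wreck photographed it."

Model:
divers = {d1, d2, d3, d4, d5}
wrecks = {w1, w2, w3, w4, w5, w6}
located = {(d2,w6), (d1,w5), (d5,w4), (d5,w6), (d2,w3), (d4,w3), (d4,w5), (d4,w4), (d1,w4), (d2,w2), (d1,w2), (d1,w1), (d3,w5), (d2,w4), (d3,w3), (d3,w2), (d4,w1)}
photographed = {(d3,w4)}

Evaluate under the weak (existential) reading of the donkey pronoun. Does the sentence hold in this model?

"it" takes "a wreck" as antecedent — a donkey pronoun bound across the clause boundary.
Truth condition: for no (d,w) with located(d,w) does photographed(d,w) hold.
Restrictor pairs — does the scope hold? (d1,w1):fails  (d1,w2):fails  (d1,w4):fails  (d1,w5):fails  (d2,w2):fails  (d2,w3):fails  (d2,w4):fails  (d2,w6):fails  (d3,w2):fails  (d3,w3):fails  (d3,w5):fails  (d4,w1):fails  (d4,w3):fails  (d4,w4):fails  (d4,w5):fails  (d5,w4):fails  (d5,w6):fails
Scope holds for no restrictor pair, so the sentence is true.

True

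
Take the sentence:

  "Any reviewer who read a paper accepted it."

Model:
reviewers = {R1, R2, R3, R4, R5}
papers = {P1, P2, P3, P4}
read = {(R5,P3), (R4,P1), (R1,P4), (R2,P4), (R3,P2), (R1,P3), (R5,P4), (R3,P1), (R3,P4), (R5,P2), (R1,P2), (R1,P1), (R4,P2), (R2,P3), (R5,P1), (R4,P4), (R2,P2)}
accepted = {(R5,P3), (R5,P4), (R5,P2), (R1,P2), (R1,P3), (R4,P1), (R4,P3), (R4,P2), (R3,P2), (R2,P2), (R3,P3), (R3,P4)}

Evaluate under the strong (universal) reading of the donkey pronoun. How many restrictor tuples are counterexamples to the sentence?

7

"it" takes "a paper" as antecedent — a donkey pronoun bound across the clause boundary.
Strong reading: for every (r,p) with read(r,p), accepted(r,p).
Restrictor pairs: (R1,P1) ✗  (R1,P2) ✓  (R1,P3) ✓  (R1,P4) ✗  (R2,P2) ✓  (R2,P3) ✗  (R2,P4) ✗  (R3,P1) ✗  (R3,P2) ✓  (R3,P4) ✓  (R4,P1) ✓  (R4,P2) ✓  (R4,P4) ✗  (R5,P1) ✗  (R5,P2) ✓  (R5,P3) ✓  (R5,P4) ✓
Counterexamples (restrictor pairs failing the scope): 7.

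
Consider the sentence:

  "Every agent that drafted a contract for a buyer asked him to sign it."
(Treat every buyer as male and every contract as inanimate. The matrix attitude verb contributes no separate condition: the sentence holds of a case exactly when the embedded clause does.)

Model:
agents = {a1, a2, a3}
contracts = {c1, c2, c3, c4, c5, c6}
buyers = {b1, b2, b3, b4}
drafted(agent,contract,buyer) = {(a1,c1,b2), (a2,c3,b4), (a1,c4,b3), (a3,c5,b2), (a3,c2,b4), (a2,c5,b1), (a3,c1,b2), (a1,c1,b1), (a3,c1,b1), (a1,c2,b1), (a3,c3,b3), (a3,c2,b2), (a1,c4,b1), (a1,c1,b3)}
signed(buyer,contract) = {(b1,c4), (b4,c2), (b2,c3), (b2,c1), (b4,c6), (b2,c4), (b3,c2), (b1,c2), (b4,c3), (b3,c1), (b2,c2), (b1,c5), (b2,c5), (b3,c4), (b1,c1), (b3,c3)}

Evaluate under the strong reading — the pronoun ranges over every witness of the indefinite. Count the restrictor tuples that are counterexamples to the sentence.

"him" takes "a buyer" as antecedent and "it" takes "a contract"; both are donkey pronouns co-varying with the restrictor.
Strong reading: for every (a,c,b) with drafted(a,c,b), signed(b,c).
Restrictor triples: (a1,c1,b1)→signed(b1,c1) ✓  (a1,c1,b2)→signed(b2,c1) ✓  (a1,c1,b3)→signed(b3,c1) ✓  (a1,c2,b1)→signed(b1,c2) ✓  (a1,c4,b1)→signed(b1,c4) ✓  (a1,c4,b3)→signed(b3,c4) ✓  (a2,c3,b4)→signed(b4,c3) ✓  (a2,c5,b1)→signed(b1,c5) ✓  (a3,c1,b1)→signed(b1,c1) ✓  (a3,c1,b2)→signed(b2,c1) ✓  (a3,c2,b2)→signed(b2,c2) ✓  (a3,c2,b4)→signed(b4,c2) ✓  (a3,c3,b3)→signed(b3,c3) ✓  (a3,c5,b2)→signed(b2,c5) ✓
Counterexamples (restrictor triples failing the scope): 0.

0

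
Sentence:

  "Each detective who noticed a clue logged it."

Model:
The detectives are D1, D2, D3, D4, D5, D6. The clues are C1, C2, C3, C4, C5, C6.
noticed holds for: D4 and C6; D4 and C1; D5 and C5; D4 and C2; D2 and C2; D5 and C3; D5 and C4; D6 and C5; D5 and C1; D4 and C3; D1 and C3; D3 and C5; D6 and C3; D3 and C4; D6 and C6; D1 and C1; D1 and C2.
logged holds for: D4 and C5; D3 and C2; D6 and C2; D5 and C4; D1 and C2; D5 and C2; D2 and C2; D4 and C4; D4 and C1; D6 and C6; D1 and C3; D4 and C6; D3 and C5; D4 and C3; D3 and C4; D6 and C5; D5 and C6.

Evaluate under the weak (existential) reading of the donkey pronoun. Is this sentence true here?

"it" takes "a clue" as antecedent — a donkey pronoun bound across the clause boundary.
Weak reading: every detective d with some noticed-clue has at least one noticed-clue c such that logged(d,c).
Per detective: D1:✓  D2:✓  D3:✓  D4:✓  D5:✓  D6:✓
Every detective in the restrictor has a witness.

True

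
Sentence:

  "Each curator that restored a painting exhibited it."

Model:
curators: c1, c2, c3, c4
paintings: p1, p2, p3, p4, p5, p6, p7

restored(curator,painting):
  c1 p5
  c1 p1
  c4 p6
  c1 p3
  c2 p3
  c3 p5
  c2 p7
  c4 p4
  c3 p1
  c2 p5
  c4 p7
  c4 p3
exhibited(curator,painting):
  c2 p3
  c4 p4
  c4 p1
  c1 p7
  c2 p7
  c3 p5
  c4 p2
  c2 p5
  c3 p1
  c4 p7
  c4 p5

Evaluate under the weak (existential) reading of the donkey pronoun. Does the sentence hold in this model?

False

"it" takes "a painting" as antecedent — a donkey pronoun bound across the clause boundary.
Weak reading: every curator c with some restored-painting has at least one restored-painting p such that exhibited(c,p).
Per curator: c1:✗  c2:✓  c3:✓  c4:✓
c1 has no witness among its restored-paintings.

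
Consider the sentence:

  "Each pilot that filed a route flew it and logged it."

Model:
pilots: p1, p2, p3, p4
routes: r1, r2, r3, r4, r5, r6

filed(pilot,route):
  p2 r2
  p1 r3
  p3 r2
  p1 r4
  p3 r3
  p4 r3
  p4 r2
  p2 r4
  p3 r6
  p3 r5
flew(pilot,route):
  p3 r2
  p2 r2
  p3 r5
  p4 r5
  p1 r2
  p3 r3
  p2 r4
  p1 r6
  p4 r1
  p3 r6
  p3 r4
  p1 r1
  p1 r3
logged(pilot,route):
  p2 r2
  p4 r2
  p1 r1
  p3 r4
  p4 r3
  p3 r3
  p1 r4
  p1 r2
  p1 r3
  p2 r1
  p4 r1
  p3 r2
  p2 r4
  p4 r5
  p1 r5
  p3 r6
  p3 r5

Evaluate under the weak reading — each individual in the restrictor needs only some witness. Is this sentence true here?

False

"it" takes "a route" as antecedent — a donkey pronoun bound across the clause boundary.
Weak reading: every pilot p with some filed-route has at least one filed-route r such that flew(p,r) ∧ logged(p,r).
Per pilot: p1:✓  p2:✓  p3:✓  p4:✗
p4 has no witness among its filed-routes.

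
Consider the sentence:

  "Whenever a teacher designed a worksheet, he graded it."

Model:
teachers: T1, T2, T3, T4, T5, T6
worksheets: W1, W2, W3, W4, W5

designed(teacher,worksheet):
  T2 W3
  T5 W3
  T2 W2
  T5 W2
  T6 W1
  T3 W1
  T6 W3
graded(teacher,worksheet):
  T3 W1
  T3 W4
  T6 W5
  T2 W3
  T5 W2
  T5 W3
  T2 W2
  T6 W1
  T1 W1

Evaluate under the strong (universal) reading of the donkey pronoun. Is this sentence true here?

"it" takes "a worksheet" as antecedent — a donkey pronoun bound across the clause boundary.
Strong reading: for every (t,w) with designed(t,w), graded(t,w).
Restrictor pairs: (T2,W2) ✓  (T2,W3) ✓  (T3,W1) ✓  (T5,W2) ✓  (T5,W3) ✓  (T6,W1) ✓  (T6,W3) ✗
Counterexample: (T6,W3) is in designed but fails the scope.

False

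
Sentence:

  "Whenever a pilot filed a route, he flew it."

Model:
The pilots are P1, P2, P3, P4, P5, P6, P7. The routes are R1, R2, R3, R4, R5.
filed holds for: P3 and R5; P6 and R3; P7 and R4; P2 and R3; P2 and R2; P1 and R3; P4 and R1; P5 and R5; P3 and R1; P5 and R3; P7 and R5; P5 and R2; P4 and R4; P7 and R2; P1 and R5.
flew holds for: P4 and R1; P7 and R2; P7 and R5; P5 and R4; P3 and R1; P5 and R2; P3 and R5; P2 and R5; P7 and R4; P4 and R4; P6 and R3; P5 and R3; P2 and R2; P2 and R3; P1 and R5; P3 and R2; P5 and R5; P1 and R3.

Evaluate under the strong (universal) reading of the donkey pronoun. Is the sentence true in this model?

True

"it" takes "a route" as antecedent — a donkey pronoun bound across the clause boundary.
Strong reading: for every (p,r) with filed(p,r), flew(p,r).
Restrictor pairs: (P1,R3) ✓  (P1,R5) ✓  (P2,R2) ✓  (P2,R3) ✓  (P3,R1) ✓  (P3,R5) ✓  (P4,R1) ✓  (P4,R4) ✓  (P5,R2) ✓  (P5,R3) ✓  (P5,R5) ✓  (P6,R3) ✓  (P7,R2) ✓  (P7,R4) ✓  (P7,R5) ✓
Every restrictor pair satisfies the scope.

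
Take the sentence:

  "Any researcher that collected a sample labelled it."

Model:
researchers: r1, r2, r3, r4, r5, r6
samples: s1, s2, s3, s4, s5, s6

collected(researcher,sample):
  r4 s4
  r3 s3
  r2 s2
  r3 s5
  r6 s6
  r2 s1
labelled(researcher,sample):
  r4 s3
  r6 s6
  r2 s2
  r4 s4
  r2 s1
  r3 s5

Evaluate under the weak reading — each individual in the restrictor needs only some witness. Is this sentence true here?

True

"it" takes "a sample" as antecedent — a donkey pronoun bound across the clause boundary.
Weak reading: every researcher r with some collected-sample has at least one collected-sample s such that labelled(r,s).
Per researcher: r2:✓  r3:✓  r4:✓  r6:✓
Every researcher in the restrictor has a witness.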